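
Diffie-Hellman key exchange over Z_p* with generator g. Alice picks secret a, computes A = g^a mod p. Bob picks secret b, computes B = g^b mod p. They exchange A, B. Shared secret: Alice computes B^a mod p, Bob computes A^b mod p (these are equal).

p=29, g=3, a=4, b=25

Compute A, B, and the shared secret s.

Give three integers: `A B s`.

A = 3^4 mod 29  (bits of 4 = 100)
  bit 0 = 1: r = r^2 * 3 mod 29 = 1^2 * 3 = 1*3 = 3
  bit 1 = 0: r = r^2 mod 29 = 3^2 = 9
  bit 2 = 0: r = r^2 mod 29 = 9^2 = 23
  -> A = 23
B = 3^25 mod 29  (bits of 25 = 11001)
  bit 0 = 1: r = r^2 * 3 mod 29 = 1^2 * 3 = 1*3 = 3
  bit 1 = 1: r = r^2 * 3 mod 29 = 3^2 * 3 = 9*3 = 27
  bit 2 = 0: r = r^2 mod 29 = 27^2 = 4
  bit 3 = 0: r = r^2 mod 29 = 4^2 = 16
  bit 4 = 1: r = r^2 * 3 mod 29 = 16^2 * 3 = 24*3 = 14
  -> B = 14
s = B^a = 14^4 mod 29  (bits of 4 = 100)
  bit 0 = 1: r = r^2 * 14 mod 29 = 1^2 * 14 = 1*14 = 14
  bit 1 = 0: r = r^2 mod 29 = 14^2 = 22
  bit 2 = 0: r = r^2 mod 29 = 22^2 = 20
  -> s = B^a = 20

Answer: 23 14 20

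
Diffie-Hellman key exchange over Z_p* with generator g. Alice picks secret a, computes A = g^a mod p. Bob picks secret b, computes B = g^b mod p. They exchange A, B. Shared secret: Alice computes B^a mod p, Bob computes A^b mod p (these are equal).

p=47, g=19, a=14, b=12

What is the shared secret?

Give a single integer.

Answer: 17

Derivation:
A = 19^14 mod 47  (bits of 14 = 1110)
  bit 0 = 1: r = r^2 * 19 mod 47 = 1^2 * 19 = 1*19 = 19
  bit 1 = 1: r = r^2 * 19 mod 47 = 19^2 * 19 = 32*19 = 44
  bit 2 = 1: r = r^2 * 19 mod 47 = 44^2 * 19 = 9*19 = 30
  bit 3 = 0: r = r^2 mod 47 = 30^2 = 7
  -> A = 7
B = 19^12 mod 47  (bits of 12 = 1100)
  bit 0 = 1: r = r^2 * 19 mod 47 = 1^2 * 19 = 1*19 = 19
  bit 1 = 1: r = r^2 * 19 mod 47 = 19^2 * 19 = 32*19 = 44
  bit 2 = 0: r = r^2 mod 47 = 44^2 = 9
  bit 3 = 0: r = r^2 mod 47 = 9^2 = 34
  -> B = 34
s = B^a = 34^14 mod 47  (bits of 14 = 1110)
  bit 0 = 1: r = r^2 * 34 mod 47 = 1^2 * 34 = 1*34 = 34
  bit 1 = 1: r = r^2 * 34 mod 47 = 34^2 * 34 = 28*34 = 12
  bit 2 = 1: r = r^2 * 34 mod 47 = 12^2 * 34 = 3*34 = 8
  bit 3 = 0: r = r^2 mod 47 = 8^2 = 17
  -> s = B^a = 17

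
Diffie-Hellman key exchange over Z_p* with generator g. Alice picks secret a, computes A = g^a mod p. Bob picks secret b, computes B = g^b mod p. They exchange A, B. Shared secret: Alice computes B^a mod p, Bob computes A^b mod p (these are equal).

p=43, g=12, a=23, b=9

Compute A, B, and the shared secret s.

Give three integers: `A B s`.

Answer: 28 39 27

Derivation:
A = 12^23 mod 43  (bits of 23 = 10111)
  bit 0 = 1: r = r^2 * 12 mod 43 = 1^2 * 12 = 1*12 = 12
  bit 1 = 0: r = r^2 mod 43 = 12^2 = 15
  bit 2 = 1: r = r^2 * 12 mod 43 = 15^2 * 12 = 10*12 = 34
  bit 3 = 1: r = r^2 * 12 mod 43 = 34^2 * 12 = 38*12 = 26
  bit 4 = 1: r = r^2 * 12 mod 43 = 26^2 * 12 = 31*12 = 28
  -> A = 28
B = 12^9 mod 43  (bits of 9 = 1001)
  bit 0 = 1: r = r^2 * 12 mod 43 = 1^2 * 12 = 1*12 = 12
  bit 1 = 0: r = r^2 mod 43 = 12^2 = 15
  bit 2 = 0: r = r^2 mod 43 = 15^2 = 10
  bit 3 = 1: r = r^2 * 12 mod 43 = 10^2 * 12 = 14*12 = 39
  -> B = 39
s = B^a = 39^23 mod 43  (bits of 23 = 10111)
  bit 0 = 1: r = r^2 * 39 mod 43 = 1^2 * 39 = 1*39 = 39
  bit 1 = 0: r = r^2 mod 43 = 39^2 = 16
  bit 2 = 1: r = r^2 * 39 mod 43 = 16^2 * 39 = 41*39 = 8
  bit 3 = 1: r = r^2 * 39 mod 43 = 8^2 * 39 = 21*39 = 2
  bit 4 = 1: r = r^2 * 39 mod 43 = 2^2 * 39 = 4*39 = 27
  -> s = B^a = 27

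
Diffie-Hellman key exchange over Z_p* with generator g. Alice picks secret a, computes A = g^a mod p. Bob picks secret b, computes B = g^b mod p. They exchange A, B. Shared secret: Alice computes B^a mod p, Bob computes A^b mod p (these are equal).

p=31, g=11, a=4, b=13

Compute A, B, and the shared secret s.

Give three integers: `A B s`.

A = 11^4 mod 31  (bits of 4 = 100)
  bit 0 = 1: r = r^2 * 11 mod 31 = 1^2 * 11 = 1*11 = 11
  bit 1 = 0: r = r^2 mod 31 = 11^2 = 28
  bit 2 = 0: r = r^2 mod 31 = 28^2 = 9
  -> A = 9
B = 11^13 mod 31  (bits of 13 = 1101)
  bit 0 = 1: r = r^2 * 11 mod 31 = 1^2 * 11 = 1*11 = 11
  bit 1 = 1: r = r^2 * 11 mod 31 = 11^2 * 11 = 28*11 = 29
  bit 2 = 0: r = r^2 mod 31 = 29^2 = 4
  bit 3 = 1: r = r^2 * 11 mod 31 = 4^2 * 11 = 16*11 = 21
  -> B = 21
s = B^a = 21^4 mod 31  (bits of 4 = 100)
  bit 0 = 1: r = r^2 * 21 mod 31 = 1^2 * 21 = 1*21 = 21
  bit 1 = 0: r = r^2 mod 31 = 21^2 = 7
  bit 2 = 0: r = r^2 mod 31 = 7^2 = 18
  -> s = B^a = 18

Answer: 9 21 18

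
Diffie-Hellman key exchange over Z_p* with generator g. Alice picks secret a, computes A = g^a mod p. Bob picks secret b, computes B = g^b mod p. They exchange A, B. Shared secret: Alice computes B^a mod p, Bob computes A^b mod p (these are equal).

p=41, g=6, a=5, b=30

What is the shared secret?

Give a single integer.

Answer: 9

Derivation:
A = 6^5 mod 41  (bits of 5 = 101)
  bit 0 = 1: r = r^2 * 6 mod 41 = 1^2 * 6 = 1*6 = 6
  bit 1 = 0: r = r^2 mod 41 = 6^2 = 36
  bit 2 = 1: r = r^2 * 6 mod 41 = 36^2 * 6 = 25*6 = 27
  -> A = 27
B = 6^30 mod 41  (bits of 30 = 11110)
  bit 0 = 1: r = r^2 * 6 mod 41 = 1^2 * 6 = 1*6 = 6
  bit 1 = 1: r = r^2 * 6 mod 41 = 6^2 * 6 = 36*6 = 11
  bit 2 = 1: r = r^2 * 6 mod 41 = 11^2 * 6 = 39*6 = 29
  bit 3 = 1: r = r^2 * 6 mod 41 = 29^2 * 6 = 21*6 = 3
  bit 4 = 0: r = r^2 mod 41 = 3^2 = 9
  -> B = 9
s = B^a = 9^5 mod 41  (bits of 5 = 101)
  bit 0 = 1: r = r^2 * 9 mod 41 = 1^2 * 9 = 1*9 = 9
  bit 1 = 0: r = r^2 mod 41 = 9^2 = 40
  bit 2 = 1: r = r^2 * 9 mod 41 = 40^2 * 9 = 1*9 = 9
  -> s = B^a = 9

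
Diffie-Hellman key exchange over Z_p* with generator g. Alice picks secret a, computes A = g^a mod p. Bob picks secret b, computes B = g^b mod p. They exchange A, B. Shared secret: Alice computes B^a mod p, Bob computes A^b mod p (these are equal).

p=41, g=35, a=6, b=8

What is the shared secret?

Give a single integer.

A = 35^6 mod 41  (bits of 6 = 110)
  bit 0 = 1: r = r^2 * 35 mod 41 = 1^2 * 35 = 1*35 = 35
  bit 1 = 1: r = r^2 * 35 mod 41 = 35^2 * 35 = 36*35 = 30
  bit 2 = 0: r = r^2 mod 41 = 30^2 = 39
  -> A = 39
B = 35^8 mod 41  (bits of 8 = 1000)
  bit 0 = 1: r = r^2 * 35 mod 41 = 1^2 * 35 = 1*35 = 35
  bit 1 = 0: r = r^2 mod 41 = 35^2 = 36
  bit 2 = 0: r = r^2 mod 41 = 36^2 = 25
  bit 3 = 0: r = r^2 mod 41 = 25^2 = 10
  -> B = 10
s = B^a = 10^6 mod 41  (bits of 6 = 110)
  bit 0 = 1: r = r^2 * 10 mod 41 = 1^2 * 10 = 1*10 = 10
  bit 1 = 1: r = r^2 * 10 mod 41 = 10^2 * 10 = 18*10 = 16
  bit 2 = 0: r = r^2 mod 41 = 16^2 = 10
  -> s = B^a = 10

Answer: 10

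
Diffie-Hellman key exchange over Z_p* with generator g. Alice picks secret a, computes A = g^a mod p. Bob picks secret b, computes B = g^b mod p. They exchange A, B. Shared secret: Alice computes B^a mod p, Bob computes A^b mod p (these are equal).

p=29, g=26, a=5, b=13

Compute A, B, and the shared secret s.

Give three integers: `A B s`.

A = 26^5 mod 29  (bits of 5 = 101)
  bit 0 = 1: r = r^2 * 26 mod 29 = 1^2 * 26 = 1*26 = 26
  bit 1 = 0: r = r^2 mod 29 = 26^2 = 9
  bit 2 = 1: r = r^2 * 26 mod 29 = 9^2 * 26 = 23*26 = 18
  -> A = 18
B = 26^13 mod 29  (bits of 13 = 1101)
  bit 0 = 1: r = r^2 * 26 mod 29 = 1^2 * 26 = 1*26 = 26
  bit 1 = 1: r = r^2 * 26 mod 29 = 26^2 * 26 = 9*26 = 2
  bit 2 = 0: r = r^2 mod 29 = 2^2 = 4
  bit 3 = 1: r = r^2 * 26 mod 29 = 4^2 * 26 = 16*26 = 10
  -> B = 10
s = B^a = 10^5 mod 29  (bits of 5 = 101)
  bit 0 = 1: r = r^2 * 10 mod 29 = 1^2 * 10 = 1*10 = 10
  bit 1 = 0: r = r^2 mod 29 = 10^2 = 13
  bit 2 = 1: r = r^2 * 10 mod 29 = 13^2 * 10 = 24*10 = 8
  -> s = B^a = 8

Answer: 18 10 8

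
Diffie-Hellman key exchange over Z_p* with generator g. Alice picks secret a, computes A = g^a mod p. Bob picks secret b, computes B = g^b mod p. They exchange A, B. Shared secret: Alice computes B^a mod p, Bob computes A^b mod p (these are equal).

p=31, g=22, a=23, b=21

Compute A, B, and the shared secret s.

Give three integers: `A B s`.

A = 22^23 mod 31  (bits of 23 = 10111)
  bit 0 = 1: r = r^2 * 22 mod 31 = 1^2 * 22 = 1*22 = 22
  bit 1 = 0: r = r^2 mod 31 = 22^2 = 19
  bit 2 = 1: r = r^2 * 22 mod 31 = 19^2 * 22 = 20*22 = 6
  bit 3 = 1: r = r^2 * 22 mod 31 = 6^2 * 22 = 5*22 = 17
  bit 4 = 1: r = r^2 * 22 mod 31 = 17^2 * 22 = 10*22 = 3
  -> A = 3
B = 22^21 mod 31  (bits of 21 = 10101)
  bit 0 = 1: r = r^2 * 22 mod 31 = 1^2 * 22 = 1*22 = 22
  bit 1 = 0: r = r^2 mod 31 = 22^2 = 19
  bit 2 = 1: r = r^2 * 22 mod 31 = 19^2 * 22 = 20*22 = 6
  bit 3 = 0: r = r^2 mod 31 = 6^2 = 5
  bit 4 = 1: r = r^2 * 22 mod 31 = 5^2 * 22 = 25*22 = 23
  -> B = 23
s = B^a = 23^23 mod 31  (bits of 23 = 10111)
  bit 0 = 1: r = r^2 * 23 mod 31 = 1^2 * 23 = 1*23 = 23
  bit 1 = 0: r = r^2 mod 31 = 23^2 = 2
  bit 2 = 1: r = r^2 * 23 mod 31 = 2^2 * 23 = 4*23 = 30
  bit 3 = 1: r = r^2 * 23 mod 31 = 30^2 * 23 = 1*23 = 23
  bit 4 = 1: r = r^2 * 23 mod 31 = 23^2 * 23 = 2*23 = 15
  -> s = B^a = 15

Answer: 3 23 15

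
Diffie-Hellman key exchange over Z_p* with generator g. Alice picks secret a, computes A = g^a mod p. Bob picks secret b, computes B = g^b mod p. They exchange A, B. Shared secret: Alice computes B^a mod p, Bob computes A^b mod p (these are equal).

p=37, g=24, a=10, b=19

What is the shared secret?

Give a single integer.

Answer: 4

Derivation:
A = 24^10 mod 37  (bits of 10 = 1010)
  bit 0 = 1: r = r^2 * 24 mod 37 = 1^2 * 24 = 1*24 = 24
  bit 1 = 0: r = r^2 mod 37 = 24^2 = 21
  bit 2 = 1: r = r^2 * 24 mod 37 = 21^2 * 24 = 34*24 = 2
  bit 3 = 0: r = r^2 mod 37 = 2^2 = 4
  -> A = 4
B = 24^19 mod 37  (bits of 19 = 10011)
  bit 0 = 1: r = r^2 * 24 mod 37 = 1^2 * 24 = 1*24 = 24
  bit 1 = 0: r = r^2 mod 37 = 24^2 = 21
  bit 2 = 0: r = r^2 mod 37 = 21^2 = 34
  bit 3 = 1: r = r^2 * 24 mod 37 = 34^2 * 24 = 9*24 = 31
  bit 4 = 1: r = r^2 * 24 mod 37 = 31^2 * 24 = 36*24 = 13
  -> B = 13
s = B^a = 13^10 mod 37  (bits of 10 = 1010)
  bit 0 = 1: r = r^2 * 13 mod 37 = 1^2 * 13 = 1*13 = 13
  bit 1 = 0: r = r^2 mod 37 = 13^2 = 21
  bit 2 = 1: r = r^2 * 13 mod 37 = 21^2 * 13 = 34*13 = 35
  bit 3 = 0: r = r^2 mod 37 = 35^2 = 4
  -> s = B^a = 4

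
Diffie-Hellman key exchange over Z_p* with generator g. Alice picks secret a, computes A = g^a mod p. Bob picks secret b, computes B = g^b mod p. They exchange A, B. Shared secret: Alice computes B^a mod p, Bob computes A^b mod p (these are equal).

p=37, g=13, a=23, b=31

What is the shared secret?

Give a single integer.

A = 13^23 mod 37  (bits of 23 = 10111)
  bit 0 = 1: r = r^2 * 13 mod 37 = 1^2 * 13 = 1*13 = 13
  bit 1 = 0: r = r^2 mod 37 = 13^2 = 21
  bit 2 = 1: r = r^2 * 13 mod 37 = 21^2 * 13 = 34*13 = 35
  bit 3 = 1: r = r^2 * 13 mod 37 = 35^2 * 13 = 4*13 = 15
  bit 4 = 1: r = r^2 * 13 mod 37 = 15^2 * 13 = 3*13 = 2
  -> A = 2
B = 13^31 mod 37  (bits of 31 = 11111)
  bit 0 = 1: r = r^2 * 13 mod 37 = 1^2 * 13 = 1*13 = 13
  bit 1 = 1: r = r^2 * 13 mod 37 = 13^2 * 13 = 21*13 = 14
  bit 2 = 1: r = r^2 * 13 mod 37 = 14^2 * 13 = 11*13 = 32
  bit 3 = 1: r = r^2 * 13 mod 37 = 32^2 * 13 = 25*13 = 29
  bit 4 = 1: r = r^2 * 13 mod 37 = 29^2 * 13 = 27*13 = 18
  -> B = 18
s = B^a = 18^23 mod 37  (bits of 23 = 10111)
  bit 0 = 1: r = r^2 * 18 mod 37 = 1^2 * 18 = 1*18 = 18
  bit 1 = 0: r = r^2 mod 37 = 18^2 = 28
  bit 2 = 1: r = r^2 * 18 mod 37 = 28^2 * 18 = 7*18 = 15
  bit 3 = 1: r = r^2 * 18 mod 37 = 15^2 * 18 = 3*18 = 17
  bit 4 = 1: r = r^2 * 18 mod 37 = 17^2 * 18 = 30*18 = 22
  -> s = B^a = 22

Answer: 22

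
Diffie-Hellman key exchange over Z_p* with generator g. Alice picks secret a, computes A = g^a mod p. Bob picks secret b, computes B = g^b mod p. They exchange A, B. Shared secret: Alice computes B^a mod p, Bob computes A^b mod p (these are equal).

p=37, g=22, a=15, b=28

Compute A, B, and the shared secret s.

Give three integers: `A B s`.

Answer: 14 16 10

Derivation:
A = 22^15 mod 37  (bits of 15 = 1111)
  bit 0 = 1: r = r^2 * 22 mod 37 = 1^2 * 22 = 1*22 = 22
  bit 1 = 1: r = r^2 * 22 mod 37 = 22^2 * 22 = 3*22 = 29
  bit 2 = 1: r = r^2 * 22 mod 37 = 29^2 * 22 = 27*22 = 2
  bit 3 = 1: r = r^2 * 22 mod 37 = 2^2 * 22 = 4*22 = 14
  -> A = 14
B = 22^28 mod 37  (bits of 28 = 11100)
  bit 0 = 1: r = r^2 * 22 mod 37 = 1^2 * 22 = 1*22 = 22
  bit 1 = 1: r = r^2 * 22 mod 37 = 22^2 * 22 = 3*22 = 29
  bit 2 = 1: r = r^2 * 22 mod 37 = 29^2 * 22 = 27*22 = 2
  bit 3 = 0: r = r^2 mod 37 = 2^2 = 4
  bit 4 = 0: r = r^2 mod 37 = 4^2 = 16
  -> B = 16
s = B^a = 16^15 mod 37  (bits of 15 = 1111)
  bit 0 = 1: r = r^2 * 16 mod 37 = 1^2 * 16 = 1*16 = 16
  bit 1 = 1: r = r^2 * 16 mod 37 = 16^2 * 16 = 34*16 = 26
  bit 2 = 1: r = r^2 * 16 mod 37 = 26^2 * 16 = 10*16 = 12
  bit 3 = 1: r = r^2 * 16 mod 37 = 12^2 * 16 = 33*16 = 10
  -> s = B^a = 10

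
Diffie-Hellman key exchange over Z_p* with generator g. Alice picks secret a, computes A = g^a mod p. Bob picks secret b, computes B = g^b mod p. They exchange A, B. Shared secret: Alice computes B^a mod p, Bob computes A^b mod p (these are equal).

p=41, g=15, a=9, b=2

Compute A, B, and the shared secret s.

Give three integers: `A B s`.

A = 15^9 mod 41  (bits of 9 = 1001)
  bit 0 = 1: r = r^2 * 15 mod 41 = 1^2 * 15 = 1*15 = 15
  bit 1 = 0: r = r^2 mod 41 = 15^2 = 20
  bit 2 = 0: r = r^2 mod 41 = 20^2 = 31
  bit 3 = 1: r = r^2 * 15 mod 41 = 31^2 * 15 = 18*15 = 24
  -> A = 24
B = 15^2 mod 41  (bits of 2 = 10)
  bit 0 = 1: r = r^2 * 15 mod 41 = 1^2 * 15 = 1*15 = 15
  bit 1 = 0: r = r^2 mod 41 = 15^2 = 20
  -> B = 20
s = B^a = 20^9 mod 41  (bits of 9 = 1001)
  bit 0 = 1: r = r^2 * 20 mod 41 = 1^2 * 20 = 1*20 = 20
  bit 1 = 0: r = r^2 mod 41 = 20^2 = 31
  bit 2 = 0: r = r^2 mod 41 = 31^2 = 18
  bit 3 = 1: r = r^2 * 20 mod 41 = 18^2 * 20 = 37*20 = 2
  -> s = B^a = 2

Answer: 24 20 2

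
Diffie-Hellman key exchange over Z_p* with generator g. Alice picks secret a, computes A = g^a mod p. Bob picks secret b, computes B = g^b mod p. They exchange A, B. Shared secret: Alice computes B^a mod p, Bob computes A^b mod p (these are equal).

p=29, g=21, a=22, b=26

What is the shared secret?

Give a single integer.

A = 21^22 mod 29  (bits of 22 = 10110)
  bit 0 = 1: r = r^2 * 21 mod 29 = 1^2 * 21 = 1*21 = 21
  bit 1 = 0: r = r^2 mod 29 = 21^2 = 6
  bit 2 = 1: r = r^2 * 21 mod 29 = 6^2 * 21 = 7*21 = 2
  bit 3 = 1: r = r^2 * 21 mod 29 = 2^2 * 21 = 4*21 = 26
  bit 4 = 0: r = r^2 mod 29 = 26^2 = 9
  -> A = 9
B = 21^26 mod 29  (bits of 26 = 11010)
  bit 0 = 1: r = r^2 * 21 mod 29 = 1^2 * 21 = 1*21 = 21
  bit 1 = 1: r = r^2 * 21 mod 29 = 21^2 * 21 = 6*21 = 10
  bit 2 = 0: r = r^2 mod 29 = 10^2 = 13
  bit 3 = 1: r = r^2 * 21 mod 29 = 13^2 * 21 = 24*21 = 11
  bit 4 = 0: r = r^2 mod 29 = 11^2 = 5
  -> B = 5
s = B^a = 5^22 mod 29  (bits of 22 = 10110)
  bit 0 = 1: r = r^2 * 5 mod 29 = 1^2 * 5 = 1*5 = 5
  bit 1 = 0: r = r^2 mod 29 = 5^2 = 25
  bit 2 = 1: r = r^2 * 5 mod 29 = 25^2 * 5 = 16*5 = 22
  bit 3 = 1: r = r^2 * 5 mod 29 = 22^2 * 5 = 20*5 = 13
  bit 4 = 0: r = r^2 mod 29 = 13^2 = 24
  -> s = B^a = 24

Answer: 24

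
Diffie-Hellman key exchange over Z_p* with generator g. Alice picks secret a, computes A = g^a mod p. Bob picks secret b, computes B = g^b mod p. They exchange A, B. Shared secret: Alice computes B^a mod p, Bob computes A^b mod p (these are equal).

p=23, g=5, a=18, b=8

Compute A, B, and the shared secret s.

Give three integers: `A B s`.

Answer: 6 16 18

Derivation:
A = 5^18 mod 23  (bits of 18 = 10010)
  bit 0 = 1: r = r^2 * 5 mod 23 = 1^2 * 5 = 1*5 = 5
  bit 1 = 0: r = r^2 mod 23 = 5^2 = 2
  bit 2 = 0: r = r^2 mod 23 = 2^2 = 4
  bit 3 = 1: r = r^2 * 5 mod 23 = 4^2 * 5 = 16*5 = 11
  bit 4 = 0: r = r^2 mod 23 = 11^2 = 6
  -> A = 6
B = 5^8 mod 23  (bits of 8 = 1000)
  bit 0 = 1: r = r^2 * 5 mod 23 = 1^2 * 5 = 1*5 = 5
  bit 1 = 0: r = r^2 mod 23 = 5^2 = 2
  bit 2 = 0: r = r^2 mod 23 = 2^2 = 4
  bit 3 = 0: r = r^2 mod 23 = 4^2 = 16
  -> B = 16
s = B^a = 16^18 mod 23  (bits of 18 = 10010)
  bit 0 = 1: r = r^2 * 16 mod 23 = 1^2 * 16 = 1*16 = 16
  bit 1 = 0: r = r^2 mod 23 = 16^2 = 3
  bit 2 = 0: r = r^2 mod 23 = 3^2 = 9
  bit 3 = 1: r = r^2 * 16 mod 23 = 9^2 * 16 = 12*16 = 8
  bit 4 = 0: r = r^2 mod 23 = 8^2 = 18
  -> s = B^a = 18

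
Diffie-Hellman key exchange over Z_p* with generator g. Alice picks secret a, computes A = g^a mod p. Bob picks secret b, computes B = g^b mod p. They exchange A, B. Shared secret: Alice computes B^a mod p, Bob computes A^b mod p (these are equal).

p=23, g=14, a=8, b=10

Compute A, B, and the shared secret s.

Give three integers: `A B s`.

A = 14^8 mod 23  (bits of 8 = 1000)
  bit 0 = 1: r = r^2 * 14 mod 23 = 1^2 * 14 = 1*14 = 14
  bit 1 = 0: r = r^2 mod 23 = 14^2 = 12
  bit 2 = 0: r = r^2 mod 23 = 12^2 = 6
  bit 3 = 0: r = r^2 mod 23 = 6^2 = 13
  -> A = 13
B = 14^10 mod 23  (bits of 10 = 1010)
  bit 0 = 1: r = r^2 * 14 mod 23 = 1^2 * 14 = 1*14 = 14
  bit 1 = 0: r = r^2 mod 23 = 14^2 = 12
  bit 2 = 1: r = r^2 * 14 mod 23 = 12^2 * 14 = 6*14 = 15
  bit 3 = 0: r = r^2 mod 23 = 15^2 = 18
  -> B = 18
s = B^a = 18^8 mod 23  (bits of 8 = 1000)
  bit 0 = 1: r = r^2 * 18 mod 23 = 1^2 * 18 = 1*18 = 18
  bit 1 = 0: r = r^2 mod 23 = 18^2 = 2
  bit 2 = 0: r = r^2 mod 23 = 2^2 = 4
  bit 3 = 0: r = r^2 mod 23 = 4^2 = 16
  -> s = B^a = 16

Answer: 13 18 16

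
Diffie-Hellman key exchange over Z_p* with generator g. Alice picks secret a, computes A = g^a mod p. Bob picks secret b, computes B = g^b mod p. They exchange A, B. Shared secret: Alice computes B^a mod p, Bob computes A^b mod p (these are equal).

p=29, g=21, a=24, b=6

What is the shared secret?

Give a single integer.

A = 21^24 mod 29  (bits of 24 = 11000)
  bit 0 = 1: r = r^2 * 21 mod 29 = 1^2 * 21 = 1*21 = 21
  bit 1 = 1: r = r^2 * 21 mod 29 = 21^2 * 21 = 6*21 = 10
  bit 2 = 0: r = r^2 mod 29 = 10^2 = 13
  bit 3 = 0: r = r^2 mod 29 = 13^2 = 24
  bit 4 = 0: r = r^2 mod 29 = 24^2 = 25
  -> A = 25
B = 21^6 mod 29  (bits of 6 = 110)
  bit 0 = 1: r = r^2 * 21 mod 29 = 1^2 * 21 = 1*21 = 21
  bit 1 = 1: r = r^2 * 21 mod 29 = 21^2 * 21 = 6*21 = 10
  bit 2 = 0: r = r^2 mod 29 = 10^2 = 13
  -> B = 13
s = B^a = 13^24 mod 29  (bits of 24 = 11000)
  bit 0 = 1: r = r^2 * 13 mod 29 = 1^2 * 13 = 1*13 = 13
  bit 1 = 1: r = r^2 * 13 mod 29 = 13^2 * 13 = 24*13 = 22
  bit 2 = 0: r = r^2 mod 29 = 22^2 = 20
  bit 3 = 0: r = r^2 mod 29 = 20^2 = 23
  bit 4 = 0: r = r^2 mod 29 = 23^2 = 7
  -> s = B^a = 7

Answer: 7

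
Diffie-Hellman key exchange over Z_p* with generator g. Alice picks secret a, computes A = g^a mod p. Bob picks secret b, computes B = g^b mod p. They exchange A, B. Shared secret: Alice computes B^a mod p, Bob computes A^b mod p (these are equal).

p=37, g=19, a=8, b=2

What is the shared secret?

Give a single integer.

Answer: 33

Derivation:
A = 19^8 mod 37  (bits of 8 = 1000)
  bit 0 = 1: r = r^2 * 19 mod 37 = 1^2 * 19 = 1*19 = 19
  bit 1 = 0: r = r^2 mod 37 = 19^2 = 28
  bit 2 = 0: r = r^2 mod 37 = 28^2 = 7
  bit 3 = 0: r = r^2 mod 37 = 7^2 = 12
  -> A = 12
B = 19^2 mod 37  (bits of 2 = 10)
  bit 0 = 1: r = r^2 * 19 mod 37 = 1^2 * 19 = 1*19 = 19
  bit 1 = 0: r = r^2 mod 37 = 19^2 = 28
  -> B = 28
s = B^a = 28^8 mod 37  (bits of 8 = 1000)
  bit 0 = 1: r = r^2 * 28 mod 37 = 1^2 * 28 = 1*28 = 28
  bit 1 = 0: r = r^2 mod 37 = 28^2 = 7
  bit 2 = 0: r = r^2 mod 37 = 7^2 = 12
  bit 3 = 0: r = r^2 mod 37 = 12^2 = 33
  -> s = B^a = 33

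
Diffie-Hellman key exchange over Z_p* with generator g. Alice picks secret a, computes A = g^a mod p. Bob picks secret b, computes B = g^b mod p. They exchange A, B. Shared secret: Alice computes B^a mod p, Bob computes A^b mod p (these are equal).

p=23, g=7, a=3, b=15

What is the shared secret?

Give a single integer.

A = 7^3 mod 23  (bits of 3 = 11)
  bit 0 = 1: r = r^2 * 7 mod 23 = 1^2 * 7 = 1*7 = 7
  bit 1 = 1: r = r^2 * 7 mod 23 = 7^2 * 7 = 3*7 = 21
  -> A = 21
B = 7^15 mod 23  (bits of 15 = 1111)
  bit 0 = 1: r = r^2 * 7 mod 23 = 1^2 * 7 = 1*7 = 7
  bit 1 = 1: r = r^2 * 7 mod 23 = 7^2 * 7 = 3*7 = 21
  bit 2 = 1: r = r^2 * 7 mod 23 = 21^2 * 7 = 4*7 = 5
  bit 3 = 1: r = r^2 * 7 mod 23 = 5^2 * 7 = 2*7 = 14
  -> B = 14
s = B^a = 14^3 mod 23  (bits of 3 = 11)
  bit 0 = 1: r = r^2 * 14 mod 23 = 1^2 * 14 = 1*14 = 14
  bit 1 = 1: r = r^2 * 14 mod 23 = 14^2 * 14 = 12*14 = 7
  -> s = B^a = 7

Answer: 7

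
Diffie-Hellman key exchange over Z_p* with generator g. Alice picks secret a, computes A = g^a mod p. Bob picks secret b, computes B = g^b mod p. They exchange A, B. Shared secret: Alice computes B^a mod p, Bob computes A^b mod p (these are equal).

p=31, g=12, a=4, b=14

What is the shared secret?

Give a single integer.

A = 12^4 mod 31  (bits of 4 = 100)
  bit 0 = 1: r = r^2 * 12 mod 31 = 1^2 * 12 = 1*12 = 12
  bit 1 = 0: r = r^2 mod 31 = 12^2 = 20
  bit 2 = 0: r = r^2 mod 31 = 20^2 = 28
  -> A = 28
B = 12^14 mod 31  (bits of 14 = 1110)
  bit 0 = 1: r = r^2 * 12 mod 31 = 1^2 * 12 = 1*12 = 12
  bit 1 = 1: r = r^2 * 12 mod 31 = 12^2 * 12 = 20*12 = 23
  bit 2 = 1: r = r^2 * 12 mod 31 = 23^2 * 12 = 2*12 = 24
  bit 3 = 0: r = r^2 mod 31 = 24^2 = 18
  -> B = 18
s = B^a = 18^4 mod 31  (bits of 4 = 100)
  bit 0 = 1: r = r^2 * 18 mod 31 = 1^2 * 18 = 1*18 = 18
  bit 1 = 0: r = r^2 mod 31 = 18^2 = 14
  bit 2 = 0: r = r^2 mod 31 = 14^2 = 10
  -> s = B^a = 10

Answer: 10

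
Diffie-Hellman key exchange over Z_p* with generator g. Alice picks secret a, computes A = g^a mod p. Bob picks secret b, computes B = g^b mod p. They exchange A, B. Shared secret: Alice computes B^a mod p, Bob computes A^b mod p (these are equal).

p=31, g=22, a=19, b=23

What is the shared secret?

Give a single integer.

A = 22^19 mod 31  (bits of 19 = 10011)
  bit 0 = 1: r = r^2 * 22 mod 31 = 1^2 * 22 = 1*22 = 22
  bit 1 = 0: r = r^2 mod 31 = 22^2 = 19
  bit 2 = 0: r = r^2 mod 31 = 19^2 = 20
  bit 3 = 1: r = r^2 * 22 mod 31 = 20^2 * 22 = 28*22 = 27
  bit 4 = 1: r = r^2 * 22 mod 31 = 27^2 * 22 = 16*22 = 11
  -> A = 11
B = 22^23 mod 31  (bits of 23 = 10111)
  bit 0 = 1: r = r^2 * 22 mod 31 = 1^2 * 22 = 1*22 = 22
  bit 1 = 0: r = r^2 mod 31 = 22^2 = 19
  bit 2 = 1: r = r^2 * 22 mod 31 = 19^2 * 22 = 20*22 = 6
  bit 3 = 1: r = r^2 * 22 mod 31 = 6^2 * 22 = 5*22 = 17
  bit 4 = 1: r = r^2 * 22 mod 31 = 17^2 * 22 = 10*22 = 3
  -> B = 3
s = B^a = 3^19 mod 31  (bits of 19 = 10011)
  bit 0 = 1: r = r^2 * 3 mod 31 = 1^2 * 3 = 1*3 = 3
  bit 1 = 0: r = r^2 mod 31 = 3^2 = 9
  bit 2 = 0: r = r^2 mod 31 = 9^2 = 19
  bit 3 = 1: r = r^2 * 3 mod 31 = 19^2 * 3 = 20*3 = 29
  bit 4 = 1: r = r^2 * 3 mod 31 = 29^2 * 3 = 4*3 = 12
  -> s = B^a = 12

Answer: 12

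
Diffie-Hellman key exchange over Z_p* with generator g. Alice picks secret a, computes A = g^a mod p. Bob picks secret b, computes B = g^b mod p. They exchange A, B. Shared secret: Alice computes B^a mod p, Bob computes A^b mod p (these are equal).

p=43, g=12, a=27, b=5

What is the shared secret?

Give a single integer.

A = 12^27 mod 43  (bits of 27 = 11011)
  bit 0 = 1: r = r^2 * 12 mod 43 = 1^2 * 12 = 1*12 = 12
  bit 1 = 1: r = r^2 * 12 mod 43 = 12^2 * 12 = 15*12 = 8
  bit 2 = 0: r = r^2 mod 43 = 8^2 = 21
  bit 3 = 1: r = r^2 * 12 mod 43 = 21^2 * 12 = 11*12 = 3
  bit 4 = 1: r = r^2 * 12 mod 43 = 3^2 * 12 = 9*12 = 22
  -> A = 22
B = 12^5 mod 43  (bits of 5 = 101)
  bit 0 = 1: r = r^2 * 12 mod 43 = 1^2 * 12 = 1*12 = 12
  bit 1 = 0: r = r^2 mod 43 = 12^2 = 15
  bit 2 = 1: r = r^2 * 12 mod 43 = 15^2 * 12 = 10*12 = 34
  -> B = 34
s = B^a = 34^27 mod 43  (bits of 27 = 11011)
  bit 0 = 1: r = r^2 * 34 mod 43 = 1^2 * 34 = 1*34 = 34
  bit 1 = 1: r = r^2 * 34 mod 43 = 34^2 * 34 = 38*34 = 2
  bit 2 = 0: r = r^2 mod 43 = 2^2 = 4
  bit 3 = 1: r = r^2 * 34 mod 43 = 4^2 * 34 = 16*34 = 28
  bit 4 = 1: r = r^2 * 34 mod 43 = 28^2 * 34 = 10*34 = 39
  -> s = B^a = 39

Answer: 39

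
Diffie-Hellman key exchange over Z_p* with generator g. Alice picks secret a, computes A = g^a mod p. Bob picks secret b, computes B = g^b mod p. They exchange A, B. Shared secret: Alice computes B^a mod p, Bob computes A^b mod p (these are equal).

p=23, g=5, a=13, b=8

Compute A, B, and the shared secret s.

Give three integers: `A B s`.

Answer: 21 16 3

Derivation:
A = 5^13 mod 23  (bits of 13 = 1101)
  bit 0 = 1: r = r^2 * 5 mod 23 = 1^2 * 5 = 1*5 = 5
  bit 1 = 1: r = r^2 * 5 mod 23 = 5^2 * 5 = 2*5 = 10
  bit 2 = 0: r = r^2 mod 23 = 10^2 = 8
  bit 3 = 1: r = r^2 * 5 mod 23 = 8^2 * 5 = 18*5 = 21
  -> A = 21
B = 5^8 mod 23  (bits of 8 = 1000)
  bit 0 = 1: r = r^2 * 5 mod 23 = 1^2 * 5 = 1*5 = 5
  bit 1 = 0: r = r^2 mod 23 = 5^2 = 2
  bit 2 = 0: r = r^2 mod 23 = 2^2 = 4
  bit 3 = 0: r = r^2 mod 23 = 4^2 = 16
  -> B = 16
s = B^a = 16^13 mod 23  (bits of 13 = 1101)
  bit 0 = 1: r = r^2 * 16 mod 23 = 1^2 * 16 = 1*16 = 16
  bit 1 = 1: r = r^2 * 16 mod 23 = 16^2 * 16 = 3*16 = 2
  bit 2 = 0: r = r^2 mod 23 = 2^2 = 4
  bit 3 = 1: r = r^2 * 16 mod 23 = 4^2 * 16 = 16*16 = 3
  -> s = B^a = 3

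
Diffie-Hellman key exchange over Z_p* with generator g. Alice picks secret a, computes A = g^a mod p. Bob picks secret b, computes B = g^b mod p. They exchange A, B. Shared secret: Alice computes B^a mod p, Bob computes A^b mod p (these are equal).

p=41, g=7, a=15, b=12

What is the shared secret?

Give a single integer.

A = 7^15 mod 41  (bits of 15 = 1111)
  bit 0 = 1: r = r^2 * 7 mod 41 = 1^2 * 7 = 1*7 = 7
  bit 1 = 1: r = r^2 * 7 mod 41 = 7^2 * 7 = 8*7 = 15
  bit 2 = 1: r = r^2 * 7 mod 41 = 15^2 * 7 = 20*7 = 17
  bit 3 = 1: r = r^2 * 7 mod 41 = 17^2 * 7 = 2*7 = 14
  -> A = 14
B = 7^12 mod 41  (bits of 12 = 1100)
  bit 0 = 1: r = r^2 * 7 mod 41 = 1^2 * 7 = 1*7 = 7
  bit 1 = 1: r = r^2 * 7 mod 41 = 7^2 * 7 = 8*7 = 15
  bit 2 = 0: r = r^2 mod 41 = 15^2 = 20
  bit 3 = 0: r = r^2 mod 41 = 20^2 = 31
  -> B = 31
s = B^a = 31^15 mod 41  (bits of 15 = 1111)
  bit 0 = 1: r = r^2 * 31 mod 41 = 1^2 * 31 = 1*31 = 31
  bit 1 = 1: r = r^2 * 31 mod 41 = 31^2 * 31 = 18*31 = 25
  bit 2 = 1: r = r^2 * 31 mod 41 = 25^2 * 31 = 10*31 = 23
  bit 3 = 1: r = r^2 * 31 mod 41 = 23^2 * 31 = 37*31 = 40
  -> s = B^a = 40

Answer: 40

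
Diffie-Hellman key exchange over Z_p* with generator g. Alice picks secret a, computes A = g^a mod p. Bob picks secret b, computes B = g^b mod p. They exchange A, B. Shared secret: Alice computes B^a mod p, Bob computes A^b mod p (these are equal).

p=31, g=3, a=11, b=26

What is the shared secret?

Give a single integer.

A = 3^11 mod 31  (bits of 11 = 1011)
  bit 0 = 1: r = r^2 * 3 mod 31 = 1^2 * 3 = 1*3 = 3
  bit 1 = 0: r = r^2 mod 31 = 3^2 = 9
  bit 2 = 1: r = r^2 * 3 mod 31 = 9^2 * 3 = 19*3 = 26
  bit 3 = 1: r = r^2 * 3 mod 31 = 26^2 * 3 = 25*3 = 13
  -> A = 13
B = 3^26 mod 31  (bits of 26 = 11010)
  bit 0 = 1: r = r^2 * 3 mod 31 = 1^2 * 3 = 1*3 = 3
  bit 1 = 1: r = r^2 * 3 mod 31 = 3^2 * 3 = 9*3 = 27
  bit 2 = 0: r = r^2 mod 31 = 27^2 = 16
  bit 3 = 1: r = r^2 * 3 mod 31 = 16^2 * 3 = 8*3 = 24
  bit 4 = 0: r = r^2 mod 31 = 24^2 = 18
  -> B = 18
s = B^a = 18^11 mod 31  (bits of 11 = 1011)
  bit 0 = 1: r = r^2 * 18 mod 31 = 1^2 * 18 = 1*18 = 18
  bit 1 = 0: r = r^2 mod 31 = 18^2 = 14
  bit 2 = 1: r = r^2 * 18 mod 31 = 14^2 * 18 = 10*18 = 25
  bit 3 = 1: r = r^2 * 18 mod 31 = 25^2 * 18 = 5*18 = 28
  -> s = B^a = 28

Answer: 28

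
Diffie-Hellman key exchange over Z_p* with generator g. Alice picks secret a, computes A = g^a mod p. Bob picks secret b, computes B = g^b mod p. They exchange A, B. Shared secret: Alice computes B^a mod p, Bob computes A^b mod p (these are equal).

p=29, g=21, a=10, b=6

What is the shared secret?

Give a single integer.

Answer: 7

Derivation:
A = 21^10 mod 29  (bits of 10 = 1010)
  bit 0 = 1: r = r^2 * 21 mod 29 = 1^2 * 21 = 1*21 = 21
  bit 1 = 0: r = r^2 mod 29 = 21^2 = 6
  bit 2 = 1: r = r^2 * 21 mod 29 = 6^2 * 21 = 7*21 = 2
  bit 3 = 0: r = r^2 mod 29 = 2^2 = 4
  -> A = 4
B = 21^6 mod 29  (bits of 6 = 110)
  bit 0 = 1: r = r^2 * 21 mod 29 = 1^2 * 21 = 1*21 = 21
  bit 1 = 1: r = r^2 * 21 mod 29 = 21^2 * 21 = 6*21 = 10
  bit 2 = 0: r = r^2 mod 29 = 10^2 = 13
  -> B = 13
s = B^a = 13^10 mod 29  (bits of 10 = 1010)
  bit 0 = 1: r = r^2 * 13 mod 29 = 1^2 * 13 = 1*13 = 13
  bit 1 = 0: r = r^2 mod 29 = 13^2 = 24
  bit 2 = 1: r = r^2 * 13 mod 29 = 24^2 * 13 = 25*13 = 6
  bit 3 = 0: r = r^2 mod 29 = 6^2 = 7
  -> s = B^a = 7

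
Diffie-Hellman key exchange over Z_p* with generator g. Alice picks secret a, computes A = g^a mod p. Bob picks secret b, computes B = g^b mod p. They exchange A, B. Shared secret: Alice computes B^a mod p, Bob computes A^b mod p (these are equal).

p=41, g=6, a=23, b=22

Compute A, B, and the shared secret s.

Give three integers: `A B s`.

A = 6^23 mod 41  (bits of 23 = 10111)
  bit 0 = 1: r = r^2 * 6 mod 41 = 1^2 * 6 = 1*6 = 6
  bit 1 = 0: r = r^2 mod 41 = 6^2 = 36
  bit 2 = 1: r = r^2 * 6 mod 41 = 36^2 * 6 = 25*6 = 27
  bit 3 = 1: r = r^2 * 6 mod 41 = 27^2 * 6 = 32*6 = 28
  bit 4 = 1: r = r^2 * 6 mod 41 = 28^2 * 6 = 5*6 = 30
  -> A = 30
B = 6^22 mod 41  (bits of 22 = 10110)
  bit 0 = 1: r = r^2 * 6 mod 41 = 1^2 * 6 = 1*6 = 6
  bit 1 = 0: r = r^2 mod 41 = 6^2 = 36
  bit 2 = 1: r = r^2 * 6 mod 41 = 36^2 * 6 = 25*6 = 27
  bit 3 = 1: r = r^2 * 6 mod 41 = 27^2 * 6 = 32*6 = 28
  bit 4 = 0: r = r^2 mod 41 = 28^2 = 5
  -> B = 5
s = B^a = 5^23 mod 41  (bits of 23 = 10111)
  bit 0 = 1: r = r^2 * 5 mod 41 = 1^2 * 5 = 1*5 = 5
  bit 1 = 0: r = r^2 mod 41 = 5^2 = 25
  bit 2 = 1: r = r^2 * 5 mod 41 = 25^2 * 5 = 10*5 = 9
  bit 3 = 1: r = r^2 * 5 mod 41 = 9^2 * 5 = 40*5 = 36
  bit 4 = 1: r = r^2 * 5 mod 41 = 36^2 * 5 = 25*5 = 2
  -> s = B^a = 2

Answer: 30 5 2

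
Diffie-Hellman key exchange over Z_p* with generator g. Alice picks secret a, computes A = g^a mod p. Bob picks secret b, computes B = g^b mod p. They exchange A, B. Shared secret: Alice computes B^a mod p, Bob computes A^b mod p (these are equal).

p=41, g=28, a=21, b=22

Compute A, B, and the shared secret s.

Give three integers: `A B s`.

A = 28^21 mod 41  (bits of 21 = 10101)
  bit 0 = 1: r = r^2 * 28 mod 41 = 1^2 * 28 = 1*28 = 28
  bit 1 = 0: r = r^2 mod 41 = 28^2 = 5
  bit 2 = 1: r = r^2 * 28 mod 41 = 5^2 * 28 = 25*28 = 3
  bit 3 = 0: r = r^2 mod 41 = 3^2 = 9
  bit 4 = 1: r = r^2 * 28 mod 41 = 9^2 * 28 = 40*28 = 13
  -> A = 13
B = 28^22 mod 41  (bits of 22 = 10110)
  bit 0 = 1: r = r^2 * 28 mod 41 = 1^2 * 28 = 1*28 = 28
  bit 1 = 0: r = r^2 mod 41 = 28^2 = 5
  bit 2 = 1: r = r^2 * 28 mod 41 = 5^2 * 28 = 25*28 = 3
  bit 3 = 1: r = r^2 * 28 mod 41 = 3^2 * 28 = 9*28 = 6
  bit 4 = 0: r = r^2 mod 41 = 6^2 = 36
  -> B = 36
s = B^a = 36^21 mod 41  (bits of 21 = 10101)
  bit 0 = 1: r = r^2 * 36 mod 41 = 1^2 * 36 = 1*36 = 36
  bit 1 = 0: r = r^2 mod 41 = 36^2 = 25
  bit 2 = 1: r = r^2 * 36 mod 41 = 25^2 * 36 = 10*36 = 32
  bit 3 = 0: r = r^2 mod 41 = 32^2 = 40
  bit 4 = 1: r = r^2 * 36 mod 41 = 40^2 * 36 = 1*36 = 36
  -> s = B^a = 36

Answer: 13 36 36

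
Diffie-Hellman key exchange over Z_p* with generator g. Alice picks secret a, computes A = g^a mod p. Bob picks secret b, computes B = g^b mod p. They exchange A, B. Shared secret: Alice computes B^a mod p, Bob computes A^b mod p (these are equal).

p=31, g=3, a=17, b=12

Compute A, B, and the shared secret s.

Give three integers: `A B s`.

A = 3^17 mod 31  (bits of 17 = 10001)
  bit 0 = 1: r = r^2 * 3 mod 31 = 1^2 * 3 = 1*3 = 3
  bit 1 = 0: r = r^2 mod 31 = 3^2 = 9
  bit 2 = 0: r = r^2 mod 31 = 9^2 = 19
  bit 3 = 0: r = r^2 mod 31 = 19^2 = 20
  bit 4 = 1: r = r^2 * 3 mod 31 = 20^2 * 3 = 28*3 = 22
  -> A = 22
B = 3^12 mod 31  (bits of 12 = 1100)
  bit 0 = 1: r = r^2 * 3 mod 31 = 1^2 * 3 = 1*3 = 3
  bit 1 = 1: r = r^2 * 3 mod 31 = 3^2 * 3 = 9*3 = 27
  bit 2 = 0: r = r^2 mod 31 = 27^2 = 16
  bit 3 = 0: r = r^2 mod 31 = 16^2 = 8
  -> B = 8
s = B^a = 8^17 mod 31  (bits of 17 = 10001)
  bit 0 = 1: r = r^2 * 8 mod 31 = 1^2 * 8 = 1*8 = 8
  bit 1 = 0: r = r^2 mod 31 = 8^2 = 2
  bit 2 = 0: r = r^2 mod 31 = 2^2 = 4
  bit 3 = 0: r = r^2 mod 31 = 4^2 = 16
  bit 4 = 1: r = r^2 * 8 mod 31 = 16^2 * 8 = 8*8 = 2
  -> s = B^a = 2

Answer: 22 8 2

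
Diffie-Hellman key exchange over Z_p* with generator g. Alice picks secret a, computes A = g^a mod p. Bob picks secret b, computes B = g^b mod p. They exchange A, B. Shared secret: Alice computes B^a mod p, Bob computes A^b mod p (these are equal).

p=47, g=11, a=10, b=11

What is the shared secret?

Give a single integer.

Answer: 34

Derivation:
A = 11^10 mod 47  (bits of 10 = 1010)
  bit 0 = 1: r = r^2 * 11 mod 47 = 1^2 * 11 = 1*11 = 11
  bit 1 = 0: r = r^2 mod 47 = 11^2 = 27
  bit 2 = 1: r = r^2 * 11 mod 47 = 27^2 * 11 = 24*11 = 29
  bit 3 = 0: r = r^2 mod 47 = 29^2 = 42
  -> A = 42
B = 11^11 mod 47  (bits of 11 = 1011)
  bit 0 = 1: r = r^2 * 11 mod 47 = 1^2 * 11 = 1*11 = 11
  bit 1 = 0: r = r^2 mod 47 = 11^2 = 27
  bit 2 = 1: r = r^2 * 11 mod 47 = 27^2 * 11 = 24*11 = 29
  bit 3 = 1: r = r^2 * 11 mod 47 = 29^2 * 11 = 42*11 = 39
  -> B = 39
s = B^a = 39^10 mod 47  (bits of 10 = 1010)
  bit 0 = 1: r = r^2 * 39 mod 47 = 1^2 * 39 = 1*39 = 39
  bit 1 = 0: r = r^2 mod 47 = 39^2 = 17
  bit 2 = 1: r = r^2 * 39 mod 47 = 17^2 * 39 = 7*39 = 38
  bit 3 = 0: r = r^2 mod 47 = 38^2 = 34
  -> s = B^a = 34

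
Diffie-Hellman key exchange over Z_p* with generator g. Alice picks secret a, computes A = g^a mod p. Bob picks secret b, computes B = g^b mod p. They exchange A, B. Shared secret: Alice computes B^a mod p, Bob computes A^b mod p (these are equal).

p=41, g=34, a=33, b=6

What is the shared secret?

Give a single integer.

Answer: 36

Derivation:
A = 34^33 mod 41  (bits of 33 = 100001)
  bit 0 = 1: r = r^2 * 34 mod 41 = 1^2 * 34 = 1*34 = 34
  bit 1 = 0: r = r^2 mod 41 = 34^2 = 8
  bit 2 = 0: r = r^2 mod 41 = 8^2 = 23
  bit 3 = 0: r = r^2 mod 41 = 23^2 = 37
  bit 4 = 0: r = r^2 mod 41 = 37^2 = 16
  bit 5 = 1: r = r^2 * 34 mod 41 = 16^2 * 34 = 10*34 = 12
  -> A = 12
B = 34^6 mod 41  (bits of 6 = 110)
  bit 0 = 1: r = r^2 * 34 mod 41 = 1^2 * 34 = 1*34 = 34
  bit 1 = 1: r = r^2 * 34 mod 41 = 34^2 * 34 = 8*34 = 26
  bit 2 = 0: r = r^2 mod 41 = 26^2 = 20
  -> B = 20
s = B^a = 20^33 mod 41  (bits of 33 = 100001)
  bit 0 = 1: r = r^2 * 20 mod 41 = 1^2 * 20 = 1*20 = 20
  bit 1 = 0: r = r^2 mod 41 = 20^2 = 31
  bit 2 = 0: r = r^2 mod 41 = 31^2 = 18
  bit 3 = 0: r = r^2 mod 41 = 18^2 = 37
  bit 4 = 0: r = r^2 mod 41 = 37^2 = 16
  bit 5 = 1: r = r^2 * 20 mod 41 = 16^2 * 20 = 10*20 = 36
  -> s = B^a = 36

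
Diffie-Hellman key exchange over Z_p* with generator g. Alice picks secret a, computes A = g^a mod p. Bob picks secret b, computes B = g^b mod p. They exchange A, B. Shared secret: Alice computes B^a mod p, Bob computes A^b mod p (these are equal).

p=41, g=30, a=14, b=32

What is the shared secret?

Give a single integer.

A = 30^14 mod 41  (bits of 14 = 1110)
  bit 0 = 1: r = r^2 * 30 mod 41 = 1^2 * 30 = 1*30 = 30
  bit 1 = 1: r = r^2 * 30 mod 41 = 30^2 * 30 = 39*30 = 22
  bit 2 = 1: r = r^2 * 30 mod 41 = 22^2 * 30 = 33*30 = 6
  bit 3 = 0: r = r^2 mod 41 = 6^2 = 36
  -> A = 36
B = 30^32 mod 41  (bits of 32 = 100000)
  bit 0 = 1: r = r^2 * 30 mod 41 = 1^2 * 30 = 1*30 = 30
  bit 1 = 0: r = r^2 mod 41 = 30^2 = 39
  bit 2 = 0: r = r^2 mod 41 = 39^2 = 4
  bit 3 = 0: r = r^2 mod 41 = 4^2 = 16
  bit 4 = 0: r = r^2 mod 41 = 16^2 = 10
  bit 5 = 0: r = r^2 mod 41 = 10^2 = 18
  -> B = 18
s = B^a = 18^14 mod 41  (bits of 14 = 1110)
  bit 0 = 1: r = r^2 * 18 mod 41 = 1^2 * 18 = 1*18 = 18
  bit 1 = 1: r = r^2 * 18 mod 41 = 18^2 * 18 = 37*18 = 10
  bit 2 = 1: r = r^2 * 18 mod 41 = 10^2 * 18 = 18*18 = 37
  bit 3 = 0: r = r^2 mod 41 = 37^2 = 16
  -> s = B^a = 16

Answer: 16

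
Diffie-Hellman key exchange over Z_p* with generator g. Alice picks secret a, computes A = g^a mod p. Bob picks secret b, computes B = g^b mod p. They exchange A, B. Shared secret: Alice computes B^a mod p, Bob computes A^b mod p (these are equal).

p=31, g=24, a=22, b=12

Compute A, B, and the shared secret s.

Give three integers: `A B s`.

A = 24^22 mod 31  (bits of 22 = 10110)
  bit 0 = 1: r = r^2 * 24 mod 31 = 1^2 * 24 = 1*24 = 24
  bit 1 = 0: r = r^2 mod 31 = 24^2 = 18
  bit 2 = 1: r = r^2 * 24 mod 31 = 18^2 * 24 = 14*24 = 26
  bit 3 = 1: r = r^2 * 24 mod 31 = 26^2 * 24 = 25*24 = 11
  bit 4 = 0: r = r^2 mod 31 = 11^2 = 28
  -> A = 28
B = 24^12 mod 31  (bits of 12 = 1100)
  bit 0 = 1: r = r^2 * 24 mod 31 = 1^2 * 24 = 1*24 = 24
  bit 1 = 1: r = r^2 * 24 mod 31 = 24^2 * 24 = 18*24 = 29
  bit 2 = 0: r = r^2 mod 31 = 29^2 = 4
  bit 3 = 0: r = r^2 mod 31 = 4^2 = 16
  -> B = 16
s = B^a = 16^22 mod 31  (bits of 22 = 10110)
  bit 0 = 1: r = r^2 * 16 mod 31 = 1^2 * 16 = 1*16 = 16
  bit 1 = 0: r = r^2 mod 31 = 16^2 = 8
  bit 2 = 1: r = r^2 * 16 mod 31 = 8^2 * 16 = 2*16 = 1
  bit 3 = 1: r = r^2 * 16 mod 31 = 1^2 * 16 = 1*16 = 16
  bit 4 = 0: r = r^2 mod 31 = 16^2 = 8
  -> s = B^a = 8

Answer: 28 16 8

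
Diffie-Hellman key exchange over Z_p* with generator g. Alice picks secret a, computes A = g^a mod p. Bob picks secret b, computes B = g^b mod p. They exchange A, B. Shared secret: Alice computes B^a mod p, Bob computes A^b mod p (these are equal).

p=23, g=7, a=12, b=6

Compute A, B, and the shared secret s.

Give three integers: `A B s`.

Answer: 16 4 4

Derivation:
A = 7^12 mod 23  (bits of 12 = 1100)
  bit 0 = 1: r = r^2 * 7 mod 23 = 1^2 * 7 = 1*7 = 7
  bit 1 = 1: r = r^2 * 7 mod 23 = 7^2 * 7 = 3*7 = 21
  bit 2 = 0: r = r^2 mod 23 = 21^2 = 4
  bit 3 = 0: r = r^2 mod 23 = 4^2 = 16
  -> A = 16
B = 7^6 mod 23  (bits of 6 = 110)
  bit 0 = 1: r = r^2 * 7 mod 23 = 1^2 * 7 = 1*7 = 7
  bit 1 = 1: r = r^2 * 7 mod 23 = 7^2 * 7 = 3*7 = 21
  bit 2 = 0: r = r^2 mod 23 = 21^2 = 4
  -> B = 4
s = B^a = 4^12 mod 23  (bits of 12 = 1100)
  bit 0 = 1: r = r^2 * 4 mod 23 = 1^2 * 4 = 1*4 = 4
  bit 1 = 1: r = r^2 * 4 mod 23 = 4^2 * 4 = 16*4 = 18
  bit 2 = 0: r = r^2 mod 23 = 18^2 = 2
  bit 3 = 0: r = r^2 mod 23 = 2^2 = 4
  -> s = B^a = 4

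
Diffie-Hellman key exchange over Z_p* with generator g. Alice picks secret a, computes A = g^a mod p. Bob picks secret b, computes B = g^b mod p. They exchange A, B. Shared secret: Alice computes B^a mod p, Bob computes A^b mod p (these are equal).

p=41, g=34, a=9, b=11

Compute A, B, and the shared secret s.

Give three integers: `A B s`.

A = 34^9 mod 41  (bits of 9 = 1001)
  bit 0 = 1: r = r^2 * 34 mod 41 = 1^2 * 34 = 1*34 = 34
  bit 1 = 0: r = r^2 mod 41 = 34^2 = 8
  bit 2 = 0: r = r^2 mod 41 = 8^2 = 23
  bit 3 = 1: r = r^2 * 34 mod 41 = 23^2 * 34 = 37*34 = 28
  -> A = 28
B = 34^11 mod 41  (bits of 11 = 1011)
  bit 0 = 1: r = r^2 * 34 mod 41 = 1^2 * 34 = 1*34 = 34
  bit 1 = 0: r = r^2 mod 41 = 34^2 = 8
  bit 2 = 1: r = r^2 * 34 mod 41 = 8^2 * 34 = 23*34 = 3
  bit 3 = 1: r = r^2 * 34 mod 41 = 3^2 * 34 = 9*34 = 19
  -> B = 19
s = B^a = 19^9 mod 41  (bits of 9 = 1001)
  bit 0 = 1: r = r^2 * 19 mod 41 = 1^2 * 19 = 1*19 = 19
  bit 1 = 0: r = r^2 mod 41 = 19^2 = 33
  bit 2 = 0: r = r^2 mod 41 = 33^2 = 23
  bit 3 = 1: r = r^2 * 19 mod 41 = 23^2 * 19 = 37*19 = 6
  -> s = B^a = 6

Answer: 28 19 6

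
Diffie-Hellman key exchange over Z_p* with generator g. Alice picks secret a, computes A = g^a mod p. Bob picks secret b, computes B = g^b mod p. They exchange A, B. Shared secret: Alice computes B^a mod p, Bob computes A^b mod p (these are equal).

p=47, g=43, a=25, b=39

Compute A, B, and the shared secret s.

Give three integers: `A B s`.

Answer: 31 5 22

Derivation:
A = 43^25 mod 47  (bits of 25 = 11001)
  bit 0 = 1: r = r^2 * 43 mod 47 = 1^2 * 43 = 1*43 = 43
  bit 1 = 1: r = r^2 * 43 mod 47 = 43^2 * 43 = 16*43 = 30
  bit 2 = 0: r = r^2 mod 47 = 30^2 = 7
  bit 3 = 0: r = r^2 mod 47 = 7^2 = 2
  bit 4 = 1: r = r^2 * 43 mod 47 = 2^2 * 43 = 4*43 = 31
  -> A = 31
B = 43^39 mod 47  (bits of 39 = 100111)
  bit 0 = 1: r = r^2 * 43 mod 47 = 1^2 * 43 = 1*43 = 43
  bit 1 = 0: r = r^2 mod 47 = 43^2 = 16
  bit 2 = 0: r = r^2 mod 47 = 16^2 = 21
  bit 3 = 1: r = r^2 * 43 mod 47 = 21^2 * 43 = 18*43 = 22
  bit 4 = 1: r = r^2 * 43 mod 47 = 22^2 * 43 = 14*43 = 38
  bit 5 = 1: r = r^2 * 43 mod 47 = 38^2 * 43 = 34*43 = 5
  -> B = 5
s = B^a = 5^25 mod 47  (bits of 25 = 11001)
  bit 0 = 1: r = r^2 * 5 mod 47 = 1^2 * 5 = 1*5 = 5
  bit 1 = 1: r = r^2 * 5 mod 47 = 5^2 * 5 = 25*5 = 31
  bit 2 = 0: r = r^2 mod 47 = 31^2 = 21
  bit 3 = 0: r = r^2 mod 47 = 21^2 = 18
  bit 4 = 1: r = r^2 * 5 mod 47 = 18^2 * 5 = 42*5 = 22
  -> s = B^a = 22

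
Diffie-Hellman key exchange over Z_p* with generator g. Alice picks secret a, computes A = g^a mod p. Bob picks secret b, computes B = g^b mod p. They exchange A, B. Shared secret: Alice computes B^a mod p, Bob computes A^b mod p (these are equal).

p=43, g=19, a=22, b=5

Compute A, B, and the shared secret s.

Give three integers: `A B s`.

Answer: 24 30 13

Derivation:
A = 19^22 mod 43  (bits of 22 = 10110)
  bit 0 = 1: r = r^2 * 19 mod 43 = 1^2 * 19 = 1*19 = 19
  bit 1 = 0: r = r^2 mod 43 = 19^2 = 17
  bit 2 = 1: r = r^2 * 19 mod 43 = 17^2 * 19 = 31*19 = 30
  bit 3 = 1: r = r^2 * 19 mod 43 = 30^2 * 19 = 40*19 = 29
  bit 4 = 0: r = r^2 mod 43 = 29^2 = 24
  -> A = 24
B = 19^5 mod 43  (bits of 5 = 101)
  bit 0 = 1: r = r^2 * 19 mod 43 = 1^2 * 19 = 1*19 = 19
  bit 1 = 0: r = r^2 mod 43 = 19^2 = 17
  bit 2 = 1: r = r^2 * 19 mod 43 = 17^2 * 19 = 31*19 = 30
  -> B = 30
s = B^a = 30^22 mod 43  (bits of 22 = 10110)
  bit 0 = 1: r = r^2 * 30 mod 43 = 1^2 * 30 = 1*30 = 30
  bit 1 = 0: r = r^2 mod 43 = 30^2 = 40
  bit 2 = 1: r = r^2 * 30 mod 43 = 40^2 * 30 = 9*30 = 12
  bit 3 = 1: r = r^2 * 30 mod 43 = 12^2 * 30 = 15*30 = 20
  bit 4 = 0: r = r^2 mod 43 = 20^2 = 13
  -> s = B^a = 13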